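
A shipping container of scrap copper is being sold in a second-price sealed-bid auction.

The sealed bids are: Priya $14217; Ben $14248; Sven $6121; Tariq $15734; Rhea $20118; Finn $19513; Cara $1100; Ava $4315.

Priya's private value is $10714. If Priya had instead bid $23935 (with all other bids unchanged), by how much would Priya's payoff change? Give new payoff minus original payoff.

The highest bid among the other bidders is $20118; Priya's bid doesn't change that.
Original bid $14217: Priya is not highest (top rival bid is $20118); payoff $0.
Alternative bid $23935: Priya is highest, pays the top rival bid $20118; payoff $10714 − $20118 = −$9404.
Change in payoff = −$9404 − ($0) = −$9404.

−$9404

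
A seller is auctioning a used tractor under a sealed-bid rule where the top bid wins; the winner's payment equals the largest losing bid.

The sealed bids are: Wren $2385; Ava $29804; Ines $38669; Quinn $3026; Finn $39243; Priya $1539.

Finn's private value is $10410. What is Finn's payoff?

−$28259

Highest bid: Finn at $39243, so Finn wins.
Second-highest bid: Ines at $38669 — that is the price the winner pays.
Finn's payoff = value − price = $10410 − $38669 = −$28259.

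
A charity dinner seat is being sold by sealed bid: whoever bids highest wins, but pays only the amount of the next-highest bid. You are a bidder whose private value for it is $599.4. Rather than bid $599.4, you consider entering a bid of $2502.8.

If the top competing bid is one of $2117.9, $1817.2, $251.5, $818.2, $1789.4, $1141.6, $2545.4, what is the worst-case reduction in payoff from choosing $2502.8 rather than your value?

$2117.9: truthful gives $0, deviation gives −$1518.5 → loss $1518.5.
$1817.2: truthful gives $0, deviation gives −$1217.8 → loss $1217.8.
$251.5: same outcome either way → loss $0.
$818.2: truthful gives $0, deviation gives −$218.8 → loss $218.8.
$1789.4: truthful gives $0, deviation gives −$1190 → loss $1190.
$1141.6: truthful gives $0, deviation gives −$542.2 → loss $542.2.
$2545.4: same outcome either way → loss $0.
Maximum loss: $1518.5.

$1518.5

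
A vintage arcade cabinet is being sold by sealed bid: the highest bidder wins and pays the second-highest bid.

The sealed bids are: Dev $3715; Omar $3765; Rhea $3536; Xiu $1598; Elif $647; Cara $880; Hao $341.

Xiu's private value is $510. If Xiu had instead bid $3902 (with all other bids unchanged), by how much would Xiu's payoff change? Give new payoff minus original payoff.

The highest bid among the other bidders is $3765; Xiu's bid doesn't change that.
Original bid $1598: Xiu is not highest (top rival bid is $3765); payoff $0.
Alternative bid $3902: Xiu is highest, pays the top rival bid $3765; payoff $510 − $3765 = −$3255.
Change in payoff = −$3255 − ($0) = −$3255.

−$3255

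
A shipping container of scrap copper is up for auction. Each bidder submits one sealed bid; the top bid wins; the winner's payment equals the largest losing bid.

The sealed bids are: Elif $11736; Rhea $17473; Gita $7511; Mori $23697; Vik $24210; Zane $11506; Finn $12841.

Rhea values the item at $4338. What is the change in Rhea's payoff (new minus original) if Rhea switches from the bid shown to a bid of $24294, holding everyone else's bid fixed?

−$19872

The highest bid among the other bidders is $24210; Rhea's bid doesn't change that.
Original bid $17473: Rhea is not highest (top rival bid is $24210); payoff $0.
Alternative bid $24294: Rhea is highest, pays the top rival bid $24210; payoff $4338 − $24210 = −$19872.
Change in payoff = −$19872 − ($0) = −$19872.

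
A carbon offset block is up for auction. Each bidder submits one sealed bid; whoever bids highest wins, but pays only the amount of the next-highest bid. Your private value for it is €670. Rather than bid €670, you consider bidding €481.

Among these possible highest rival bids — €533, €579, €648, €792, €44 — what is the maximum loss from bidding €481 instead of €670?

€137

€533: truthful gives €137, deviation gives €0 → loss €137.
€579: truthful gives €91, deviation gives €0 → loss €91.
€648: truthful gives €22, deviation gives €0 → loss €22.
€792: same outcome either way → loss €0.
€44: same outcome either way → loss €0.
Maximum loss: €137.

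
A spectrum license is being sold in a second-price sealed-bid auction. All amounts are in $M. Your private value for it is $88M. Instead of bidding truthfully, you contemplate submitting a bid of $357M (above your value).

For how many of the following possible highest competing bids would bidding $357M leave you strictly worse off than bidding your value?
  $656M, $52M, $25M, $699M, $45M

The deviation hurts exactly when the highest competing bid lies strictly between $88M and $357M — overbidding then wins at a price above your value.
$656M: above both → same outcome either way.
$52M: below both → same outcome either way.
$25M: below both → same outcome either way.
$699M: above both → same outcome either way.
$45M: below both → same outcome either way.
Count: 0.

0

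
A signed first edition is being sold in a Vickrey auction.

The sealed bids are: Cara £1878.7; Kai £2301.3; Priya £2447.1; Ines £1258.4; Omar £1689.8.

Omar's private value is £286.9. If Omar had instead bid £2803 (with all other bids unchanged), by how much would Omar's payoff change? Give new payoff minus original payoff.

The highest bid among the other bidders is £2447.1; Omar's bid doesn't change that.
Original bid £1689.8: Omar is not highest (top rival bid is £2447.1); payoff £0.
Alternative bid £2803: Omar is highest, pays the top rival bid £2447.1; payoff £286.9 − £2447.1 = −£2160.2.
Change in payoff = −£2160.2 − (£0) = −£2160.2.

−£2160.2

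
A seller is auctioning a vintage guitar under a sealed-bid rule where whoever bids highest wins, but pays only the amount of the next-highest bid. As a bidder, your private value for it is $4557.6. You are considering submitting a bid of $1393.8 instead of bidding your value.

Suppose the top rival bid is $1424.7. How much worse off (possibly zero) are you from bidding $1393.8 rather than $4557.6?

$3132.9

Bidding your value $4557.6: you win (since $4557.6 > $1424.7) and pay $1424.7. Payoff $3132.9.
Bidding $1393.8: you lose. Payoff $0.
The competing bid $1424.7 lies between your shaded bid and your value, so underbidding forfeits an item you could have won at a profitable price.
Loss from deviating = $3132.9 − ($0) = $3132.9.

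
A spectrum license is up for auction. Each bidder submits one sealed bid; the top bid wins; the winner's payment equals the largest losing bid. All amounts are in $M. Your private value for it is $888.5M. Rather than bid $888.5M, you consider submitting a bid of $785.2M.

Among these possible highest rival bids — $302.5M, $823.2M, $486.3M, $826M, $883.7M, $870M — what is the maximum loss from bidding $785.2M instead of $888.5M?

$65.3M

$302.5M: same outcome either way → loss $0M.
$823.2M: truthful gives $65.3M, deviation gives $0M → loss $65.3M.
$486.3M: same outcome either way → loss $0M.
$826M: truthful gives $62.5M, deviation gives $0M → loss $62.5M.
$883.7M: truthful gives $4.8M, deviation gives $0M → loss $4.8M.
$870M: truthful gives $18.5M, deviation gives $0M → loss $18.5M.
Maximum loss: $65.3M.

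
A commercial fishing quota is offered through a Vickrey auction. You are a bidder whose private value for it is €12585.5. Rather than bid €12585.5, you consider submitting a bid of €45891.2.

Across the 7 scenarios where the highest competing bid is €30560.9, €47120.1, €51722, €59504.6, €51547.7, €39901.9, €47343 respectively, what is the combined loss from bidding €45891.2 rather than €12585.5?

The deviation costs you only when the competing bid falls strictly between €12585.5 and €45891.2; elsewhere both bids give the same outcome.
€30560.9: truthful payoff €0, deviation payoff −€17975.4 → loss €17975.4.
€47120.1: outcomes coincide → loss €0.
€51722: outcomes coincide → loss €0.
€59504.6: outcomes coincide → loss €0.
€51547.7: outcomes coincide → loss €0.
€39901.9: truthful payoff €0, deviation payoff −€27316.4 → loss €27316.4.
€47343: outcomes coincide → loss €0.
Total loss = €17975.4 + €27316.4 = €45291.8.

€45291.8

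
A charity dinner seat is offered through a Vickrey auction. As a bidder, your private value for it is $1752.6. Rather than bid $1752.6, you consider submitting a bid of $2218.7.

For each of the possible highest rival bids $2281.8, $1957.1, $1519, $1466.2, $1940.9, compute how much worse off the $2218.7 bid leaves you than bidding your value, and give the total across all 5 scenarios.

$392.8

The deviation costs you only when the competing bid falls strictly between $1752.6 and $2218.7; elsewhere both bids give the same outcome.
$2281.8: outcomes coincide → loss $0.
$1957.1: truthful payoff $0, deviation payoff −$204.5 → loss $204.5.
$1519: outcomes coincide → loss $0.
$1466.2: outcomes coincide → loss $0.
$1940.9: truthful payoff $0, deviation payoff −$188.3 → loss $188.3.
Total loss = $204.5 + $188.3 = $392.8.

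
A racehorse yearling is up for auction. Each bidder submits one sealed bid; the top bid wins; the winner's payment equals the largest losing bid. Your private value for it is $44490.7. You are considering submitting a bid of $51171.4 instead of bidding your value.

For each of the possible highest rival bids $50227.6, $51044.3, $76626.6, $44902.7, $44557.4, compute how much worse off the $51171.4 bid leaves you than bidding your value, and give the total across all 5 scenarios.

The deviation costs you only when the competing bid falls strictly between $44490.7 and $51171.4; elsewhere both bids give the same outcome.
$50227.6: truthful payoff $0, deviation payoff −$5736.9 → loss $5736.9.
$51044.3: truthful payoff $0, deviation payoff −$6553.6 → loss $6553.6.
$76626.6: outcomes coincide → loss $0.
$44902.7: truthful payoff $0, deviation payoff −$412 → loss $412.
$44557.4: truthful payoff $0, deviation payoff −$66.7 → loss $66.7.
Total loss = $5736.9 + $6553.6 + $412 + $66.7 = $12769.2.

$12769.2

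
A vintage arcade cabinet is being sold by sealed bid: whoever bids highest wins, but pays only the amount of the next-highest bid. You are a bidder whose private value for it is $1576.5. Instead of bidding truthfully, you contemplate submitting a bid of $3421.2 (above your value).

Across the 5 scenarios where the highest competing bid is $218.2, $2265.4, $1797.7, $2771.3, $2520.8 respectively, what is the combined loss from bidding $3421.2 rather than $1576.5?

$3049.2

The deviation costs you only when the competing bid falls strictly between $1576.5 and $3421.2; elsewhere both bids give the same outcome.
$218.2: outcomes coincide → loss $0.
$2265.4: truthful payoff $0, deviation payoff −$688.9 → loss $688.9.
$1797.7: truthful payoff $0, deviation payoff −$221.2 → loss $221.2.
$2771.3: truthful payoff $0, deviation payoff −$1194.8 → loss $1194.8.
$2520.8: truthful payoff $0, deviation payoff −$944.3 → loss $944.3.
Total loss = $688.9 + $221.2 + $1194.8 + $944.3 = $3049.2.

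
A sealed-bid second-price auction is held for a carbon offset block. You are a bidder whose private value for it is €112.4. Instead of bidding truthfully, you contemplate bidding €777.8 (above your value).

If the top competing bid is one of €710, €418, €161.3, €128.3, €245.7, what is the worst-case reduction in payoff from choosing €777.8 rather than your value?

€597.6

€710: truthful gives €0, deviation gives −€597.6 → loss €597.6.
€418: truthful gives €0, deviation gives −€305.6 → loss €305.6.
€161.3: truthful gives €0, deviation gives −€48.9 → loss €48.9.
€128.3: truthful gives €0, deviation gives −€15.9 → loss €15.9.
€245.7: truthful gives €0, deviation gives −€133.3 → loss €133.3.
Maximum loss: €597.6.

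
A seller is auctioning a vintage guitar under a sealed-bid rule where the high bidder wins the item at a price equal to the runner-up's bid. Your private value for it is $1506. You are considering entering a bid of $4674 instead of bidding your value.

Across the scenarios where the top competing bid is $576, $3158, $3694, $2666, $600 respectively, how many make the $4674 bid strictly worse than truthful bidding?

3

The deviation hurts exactly when the highest competing bid lies strictly between $1506 and $4674 — overbidding then wins at a price above your value.
$576: below both → same outcome either way.
$3158: inside the interval → strictly worse (loss $1652).
$3694: inside the interval → strictly worse (loss $2188).
$2666: inside the interval → strictly worse (loss $1160).
$600: below both → same outcome either way.
Count: 3.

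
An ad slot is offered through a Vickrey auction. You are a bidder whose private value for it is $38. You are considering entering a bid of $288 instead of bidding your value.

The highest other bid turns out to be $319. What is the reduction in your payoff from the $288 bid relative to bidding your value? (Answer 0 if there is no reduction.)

Bidding your value $38: you lose (since $38 < $319). Payoff $0.
Bidding $288: you lose. Payoff $0.
Difference = $0 − $0 = $0; both bids lead to the same outcome because the competing bid is above both your value and your alternative bid.
Because the price is fixed by the runner-up's bid, deviating from your value can only change a good outcome into a bad one — never the reverse.

$0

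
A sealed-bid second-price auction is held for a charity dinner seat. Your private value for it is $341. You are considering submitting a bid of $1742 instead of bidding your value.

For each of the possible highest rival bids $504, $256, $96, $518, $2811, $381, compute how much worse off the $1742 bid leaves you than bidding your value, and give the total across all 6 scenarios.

The deviation costs you only when the competing bid falls strictly between $341 and $1742; elsewhere both bids give the same outcome.
$504: truthful payoff $0, deviation payoff −$163 → loss $163.
$256: outcomes coincide → loss $0.
$96: outcomes coincide → loss $0.
$518: truthful payoff $0, deviation payoff −$177 → loss $177.
$2811: outcomes coincide → loss $0.
$381: truthful payoff $0, deviation payoff −$40 → loss $40.
Total loss = $163 + $177 + $40 = $380.

$380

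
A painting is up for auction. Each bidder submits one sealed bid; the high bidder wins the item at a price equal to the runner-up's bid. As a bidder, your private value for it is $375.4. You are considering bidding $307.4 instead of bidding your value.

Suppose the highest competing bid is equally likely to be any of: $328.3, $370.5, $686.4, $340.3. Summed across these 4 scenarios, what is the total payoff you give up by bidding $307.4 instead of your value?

$87.1

The deviation costs you only when the competing bid falls strictly between $307.4 and $375.4; elsewhere both bids give the same outcome.
$328.3: truthful payoff $47.1, deviation payoff $0 → loss $47.1.
$370.5: truthful payoff $4.9, deviation payoff $0 → loss $4.9.
$686.4: outcomes coincide → loss $0.
$340.3: truthful payoff $35.1, deviation payoff $0 → loss $35.1.
Total loss = $47.1 + $4.9 + $35.1 = $87.1.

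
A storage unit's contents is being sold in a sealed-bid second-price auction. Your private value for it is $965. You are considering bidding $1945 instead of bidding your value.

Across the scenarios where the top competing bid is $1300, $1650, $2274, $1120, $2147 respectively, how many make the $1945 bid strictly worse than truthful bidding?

The deviation hurts exactly when the highest competing bid lies strictly between $965 and $1945 — overbidding then wins at a price above your value.
$1300: inside the interval → strictly worse (loss $335).
$1650: inside the interval → strictly worse (loss $685).
$2274: above both → same outcome either way.
$1120: inside the interval → strictly worse (loss $155).
$2147: above both → same outcome either way.
Count: 3.

3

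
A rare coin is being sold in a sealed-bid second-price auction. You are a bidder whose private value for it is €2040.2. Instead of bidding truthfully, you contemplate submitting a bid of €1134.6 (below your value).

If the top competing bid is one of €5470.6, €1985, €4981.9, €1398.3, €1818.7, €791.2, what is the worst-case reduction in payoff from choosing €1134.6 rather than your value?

€5470.6: same outcome either way → loss €0.
€1985: truthful gives €55.2, deviation gives €0 → loss €55.2.
€4981.9: same outcome either way → loss €0.
€1398.3: truthful gives €641.9, deviation gives €0 → loss €641.9.
€1818.7: truthful gives €221.5, deviation gives €0 → loss €221.5.
€791.2: same outcome either way → loss €0.
Maximum loss: €641.9.

€641.9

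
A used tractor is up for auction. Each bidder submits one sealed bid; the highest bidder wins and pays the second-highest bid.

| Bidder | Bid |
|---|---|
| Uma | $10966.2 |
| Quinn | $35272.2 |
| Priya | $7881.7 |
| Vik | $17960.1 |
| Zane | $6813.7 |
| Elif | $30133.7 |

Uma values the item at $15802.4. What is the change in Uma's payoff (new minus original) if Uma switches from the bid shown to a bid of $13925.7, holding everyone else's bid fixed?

The highest bid among the other bidders is $35272.2; Uma's bid doesn't change that.
Original bid $10966.2: Uma is not highest (top rival bid is $35272.2); payoff $0.
Alternative bid $13925.7: Uma is not highest (top rival bid is $35272.2); payoff $0.
Change in payoff = $0 − ($0) = $0.

$0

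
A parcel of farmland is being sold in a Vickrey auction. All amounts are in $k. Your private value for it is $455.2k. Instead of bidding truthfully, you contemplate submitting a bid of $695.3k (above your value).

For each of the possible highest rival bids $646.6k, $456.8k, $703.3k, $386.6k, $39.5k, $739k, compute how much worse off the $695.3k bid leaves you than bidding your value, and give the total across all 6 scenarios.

$193k

The deviation costs you only when the competing bid falls strictly between $455.2k and $695.3k; elsewhere both bids give the same outcome.
$646.6k: truthful payoff $0k, deviation payoff −$191.4k → loss $191.4k.
$456.8k: truthful payoff $0k, deviation payoff −$1.6k → loss $1.6k.
$703.3k: outcomes coincide → loss $0k.
$386.6k: outcomes coincide → loss $0k.
$39.5k: outcomes coincide → loss $0k.
$739k: outcomes coincide → loss $0k.
Total loss = $191.4k + $1.6k = $193k.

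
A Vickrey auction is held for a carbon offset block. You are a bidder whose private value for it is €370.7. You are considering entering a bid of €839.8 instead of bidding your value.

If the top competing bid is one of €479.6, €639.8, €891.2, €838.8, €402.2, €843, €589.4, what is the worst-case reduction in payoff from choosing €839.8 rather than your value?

€479.6: truthful gives €0, deviation gives −€108.9 → loss €108.9.
€639.8: truthful gives €0, deviation gives −€269.1 → loss €269.1.
€891.2: same outcome either way → loss €0.
€838.8: truthful gives €0, deviation gives −€468.1 → loss €468.1.
€402.2: truthful gives €0, deviation gives −€31.5 → loss €31.5.
€843: same outcome either way → loss €0.
€589.4: truthful gives €0, deviation gives −€218.7 → loss €218.7.
Maximum loss: €468.1.

€468.1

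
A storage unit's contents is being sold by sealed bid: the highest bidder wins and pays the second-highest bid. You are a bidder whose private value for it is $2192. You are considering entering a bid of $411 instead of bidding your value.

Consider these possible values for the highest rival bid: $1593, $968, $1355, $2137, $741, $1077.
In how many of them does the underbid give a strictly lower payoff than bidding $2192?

The deviation hurts exactly when the highest competing bid lies strictly between $411 and $2192 — underbidding then forfeits a profitable win.
$1593: inside the interval → strictly worse (loss $599).
$968: inside the interval → strictly worse (loss $1224).
$1355: inside the interval → strictly worse (loss $837).
$2137: inside the interval → strictly worse (loss $55).
$741: inside the interval → strictly worse (loss $1451).
$1077: inside the interval → strictly worse (loss $1115).
Count: 6.

6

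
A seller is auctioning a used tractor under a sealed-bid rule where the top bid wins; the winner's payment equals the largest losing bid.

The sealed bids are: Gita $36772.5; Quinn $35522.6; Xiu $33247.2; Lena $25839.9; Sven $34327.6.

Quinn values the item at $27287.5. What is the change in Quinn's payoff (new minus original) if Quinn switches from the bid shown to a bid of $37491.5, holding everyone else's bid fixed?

−$9485

The highest bid among the other bidders is $36772.5; Quinn's bid doesn't change that.
Original bid $35522.6: Quinn is not highest (top rival bid is $36772.5); payoff $0.
Alternative bid $37491.5: Quinn is highest, pays the top rival bid $36772.5; payoff $27287.5 − $36772.5 = −$9485.
Change in payoff = −$9485 − ($0) = −$9485.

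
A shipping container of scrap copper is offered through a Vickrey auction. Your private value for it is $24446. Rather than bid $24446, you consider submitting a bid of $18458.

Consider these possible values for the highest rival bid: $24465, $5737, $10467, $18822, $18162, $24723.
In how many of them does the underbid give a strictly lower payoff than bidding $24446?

1

The deviation hurts exactly when the highest competing bid lies strictly between $18458 and $24446 — underbidding then forfeits a profitable win.
$24465: above both → same outcome either way.
$5737: below both → same outcome either way.
$10467: below both → same outcome either way.
$18822: inside the interval → strictly worse (loss $5624).
$18162: below both → same outcome either way.
$24723: above both → same outcome either way.
Count: 1.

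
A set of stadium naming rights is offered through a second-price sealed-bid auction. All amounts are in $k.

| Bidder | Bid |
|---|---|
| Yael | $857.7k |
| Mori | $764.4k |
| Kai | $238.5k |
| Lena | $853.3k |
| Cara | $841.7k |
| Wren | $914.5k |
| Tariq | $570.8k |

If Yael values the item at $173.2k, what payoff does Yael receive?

Highest bid: Wren at $914.5k, so Wren wins.
Second-highest bid: Yael at $857.7k — that is the price the winner pays.
Yael did not win, so Yael pays nothing and receives nothing: payoff $0k.

$0k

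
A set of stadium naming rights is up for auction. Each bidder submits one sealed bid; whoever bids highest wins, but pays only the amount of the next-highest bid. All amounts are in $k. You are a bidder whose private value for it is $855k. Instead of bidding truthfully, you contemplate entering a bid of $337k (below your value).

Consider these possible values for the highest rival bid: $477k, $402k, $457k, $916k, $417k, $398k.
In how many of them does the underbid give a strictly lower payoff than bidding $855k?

5

The deviation hurts exactly when the highest competing bid lies strictly between $337k and $855k — underbidding then forfeits a profitable win.
$477k: inside the interval → strictly worse (loss $378k).
$402k: inside the interval → strictly worse (loss $453k).
$457k: inside the interval → strictly worse (loss $398k).
$916k: above both → same outcome either way.
$417k: inside the interval → strictly worse (loss $438k).
$398k: inside the interval → strictly worse (loss $457k).
Count: 5.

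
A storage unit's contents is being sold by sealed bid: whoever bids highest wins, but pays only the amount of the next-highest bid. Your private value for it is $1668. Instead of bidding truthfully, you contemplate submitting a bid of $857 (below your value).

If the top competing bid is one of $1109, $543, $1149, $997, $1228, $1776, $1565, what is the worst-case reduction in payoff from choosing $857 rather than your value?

$1109: truthful gives $559, deviation gives $0 → loss $559.
$543: same outcome either way → loss $0.
$1149: truthful gives $519, deviation gives $0 → loss $519.
$997: truthful gives $671, deviation gives $0 → loss $671.
$1228: truthful gives $440, deviation gives $0 → loss $440.
$1776: same outcome either way → loss $0.
$1565: truthful gives $103, deviation gives $0 → loss $103.
Maximum loss: $671.

$671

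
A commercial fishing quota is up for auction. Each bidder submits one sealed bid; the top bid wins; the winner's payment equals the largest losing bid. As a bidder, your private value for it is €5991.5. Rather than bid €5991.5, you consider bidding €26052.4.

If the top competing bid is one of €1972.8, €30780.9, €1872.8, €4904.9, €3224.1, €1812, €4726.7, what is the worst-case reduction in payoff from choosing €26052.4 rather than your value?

€0

€1972.8: same outcome either way → loss €0.
€30780.9: same outcome either way → loss €0.
€1872.8: same outcome either way → loss €0.
€4904.9: same outcome either way → loss €0.
€3224.1: same outcome either way → loss €0.
€1812: same outcome either way → loss €0.
€4726.7: same outcome either way → loss €0.
Maximum loss: €0.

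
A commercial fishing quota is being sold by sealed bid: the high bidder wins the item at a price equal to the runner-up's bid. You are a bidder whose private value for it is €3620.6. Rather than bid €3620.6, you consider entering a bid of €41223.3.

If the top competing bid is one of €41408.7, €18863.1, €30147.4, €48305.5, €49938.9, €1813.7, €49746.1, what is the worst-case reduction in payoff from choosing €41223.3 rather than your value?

€26526.8

€41408.7: same outcome either way → loss €0.
€18863.1: truthful gives €0, deviation gives −€15242.5 → loss €15242.5.
€30147.4: truthful gives €0, deviation gives −€26526.8 → loss €26526.8.
€48305.5: same outcome either way → loss €0.
€49938.9: same outcome either way → loss €0.
€1813.7: same outcome either way → loss €0.
€49746.1: same outcome either way → loss €0.
Maximum loss: €26526.8.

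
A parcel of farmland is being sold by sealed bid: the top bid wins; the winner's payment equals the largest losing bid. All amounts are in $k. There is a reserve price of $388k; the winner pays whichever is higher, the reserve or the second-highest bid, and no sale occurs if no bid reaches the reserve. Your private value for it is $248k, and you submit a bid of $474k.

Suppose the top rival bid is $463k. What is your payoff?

Your bid $474k is the highest and exceeds the reserve.
Price = max(second-highest bid, reserve) = max($463k, $388k) = $463k.
Payoff = $248k − $463k = −$215k.

−$215k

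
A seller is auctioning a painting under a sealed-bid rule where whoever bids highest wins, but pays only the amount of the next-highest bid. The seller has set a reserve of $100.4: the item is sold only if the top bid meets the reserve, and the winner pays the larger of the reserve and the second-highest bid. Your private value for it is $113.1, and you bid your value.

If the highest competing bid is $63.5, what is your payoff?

Your bid $113.1 is the highest and exceeds the reserve.
Price = max(second-highest bid, reserve) = max($63.5, $100.4) = $100.4.
Payoff = $113.1 − $100.4 = $12.7.

$12.7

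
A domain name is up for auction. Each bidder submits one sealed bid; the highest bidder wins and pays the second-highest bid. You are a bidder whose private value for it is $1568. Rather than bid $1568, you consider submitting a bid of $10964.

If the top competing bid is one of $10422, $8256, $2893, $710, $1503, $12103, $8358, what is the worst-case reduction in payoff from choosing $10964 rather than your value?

$10422: truthful gives $0, deviation gives −$8854 → loss $8854.
$8256: truthful gives $0, deviation gives −$6688 → loss $6688.
$2893: truthful gives $0, deviation gives −$1325 → loss $1325.
$710: same outcome either way → loss $0.
$1503: same outcome either way → loss $0.
$12103: same outcome either way → loss $0.
$8358: truthful gives $0, deviation gives −$6790 → loss $6790.
Maximum loss: $8854.

$8854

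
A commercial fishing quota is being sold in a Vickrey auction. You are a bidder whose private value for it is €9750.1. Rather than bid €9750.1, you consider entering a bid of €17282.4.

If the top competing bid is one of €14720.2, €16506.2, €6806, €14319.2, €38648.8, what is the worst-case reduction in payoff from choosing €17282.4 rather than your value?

€6756.1

€14720.2: truthful gives €0, deviation gives −€4970.1 → loss €4970.1.
€16506.2: truthful gives €0, deviation gives −€6756.1 → loss €6756.1.
€6806: same outcome either way → loss €0.
€14319.2: truthful gives €0, deviation gives −€4569.1 → loss €4569.1.
€38648.8: same outcome either way → loss €0.
Maximum loss: €6756.1.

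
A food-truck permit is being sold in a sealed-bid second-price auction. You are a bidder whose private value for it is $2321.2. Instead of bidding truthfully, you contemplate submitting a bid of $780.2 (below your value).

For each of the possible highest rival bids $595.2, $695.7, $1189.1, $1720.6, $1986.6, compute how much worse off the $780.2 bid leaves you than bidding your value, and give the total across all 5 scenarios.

The deviation costs you only when the competing bid falls strictly between $780.2 and $2321.2; elsewhere both bids give the same outcome.
$595.2: outcomes coincide → loss $0.
$695.7: outcomes coincide → loss $0.
$1189.1: truthful payoff $1132.1, deviation payoff $0 → loss $1132.1.
$1720.6: truthful payoff $600.6, deviation payoff $0 → loss $600.6.
$1986.6: truthful payoff $334.6, deviation payoff $0 → loss $334.6.
Total loss = $1132.1 + $600.6 + $334.6 = $2067.3.
Because the price is fixed by the runner-up's bid, deviating from your value can only change a good outcome into a bad one — never the reverse.

$2067.3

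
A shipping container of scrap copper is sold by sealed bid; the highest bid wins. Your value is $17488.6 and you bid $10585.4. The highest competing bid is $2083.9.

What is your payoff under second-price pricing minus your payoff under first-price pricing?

You have the highest bid, so you win under either rule.
Second-price: pay $2083.9 → payoff $15404.7.
First-price: pay your own bid $10585.4 → payoff $6903.2.
Difference = $15404.7 − ($6903.2) = $8501.5.

$8501.5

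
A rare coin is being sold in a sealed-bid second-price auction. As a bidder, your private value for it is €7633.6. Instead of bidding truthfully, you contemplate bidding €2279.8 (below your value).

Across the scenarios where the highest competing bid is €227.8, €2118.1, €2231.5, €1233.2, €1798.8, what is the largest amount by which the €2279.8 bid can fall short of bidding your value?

€227.8: same outcome either way → loss €0.
€2118.1: same outcome either way → loss €0.
€2231.5: same outcome either way → loss €0.
€1233.2: same outcome either way → loss €0.
€1798.8: same outcome either way → loss €0.
Maximum loss: €0.

€0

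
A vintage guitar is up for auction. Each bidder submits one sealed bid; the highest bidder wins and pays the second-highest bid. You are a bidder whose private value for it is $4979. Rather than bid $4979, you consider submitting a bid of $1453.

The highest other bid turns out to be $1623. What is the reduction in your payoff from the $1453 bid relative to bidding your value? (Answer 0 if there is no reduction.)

Bidding your value $4979: you win (since $4979 > $1623) and pay $1623. Payoff $3356.
Bidding $1453: you lose. Payoff $0.
The competing bid $1623 lies between your shaded bid and your value, so underbidding forfeits an item you could have won at a profitable price.
Loss from deviating = $3356 − ($0) = $3356.
Truthful bidding weakly dominates here: raising your bid can only win items priced above your value, and lowering it can only forfeit items priced below.

$3356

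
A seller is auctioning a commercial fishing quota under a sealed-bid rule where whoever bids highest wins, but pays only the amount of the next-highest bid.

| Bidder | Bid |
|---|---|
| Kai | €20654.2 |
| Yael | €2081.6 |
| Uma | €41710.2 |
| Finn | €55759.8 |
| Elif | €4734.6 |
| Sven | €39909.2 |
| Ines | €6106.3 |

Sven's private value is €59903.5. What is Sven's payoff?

Highest bid: Finn at €55759.8, so Finn wins.
Second-highest bid: Uma at €41710.2 — that is the price the winner pays.
Sven did not win, so Sven pays nothing and receives nothing: payoff €0.

€0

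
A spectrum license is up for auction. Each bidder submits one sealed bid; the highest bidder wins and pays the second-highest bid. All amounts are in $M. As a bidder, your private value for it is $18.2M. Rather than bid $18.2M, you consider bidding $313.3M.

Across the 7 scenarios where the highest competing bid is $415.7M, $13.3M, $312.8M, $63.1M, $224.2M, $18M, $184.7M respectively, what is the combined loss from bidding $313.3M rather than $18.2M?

The deviation costs you only when the competing bid falls strictly between $18.2M and $313.3M; elsewhere both bids give the same outcome.
$415.7M: outcomes coincide → loss $0M.
$13.3M: outcomes coincide → loss $0M.
$312.8M: truthful payoff $0M, deviation payoff −$294.6M → loss $294.6M.
$63.1M: truthful payoff $0M, deviation payoff −$44.9M → loss $44.9M.
$224.2M: truthful payoff $0M, deviation payoff −$206M → loss $206M.
$18M: outcomes coincide → loss $0M.
$184.7M: truthful payoff $0M, deviation payoff −$166.5M → loss $166.5M.
Total loss = $294.6M + $44.9M + $206M + $166.5M = $712M.

$712M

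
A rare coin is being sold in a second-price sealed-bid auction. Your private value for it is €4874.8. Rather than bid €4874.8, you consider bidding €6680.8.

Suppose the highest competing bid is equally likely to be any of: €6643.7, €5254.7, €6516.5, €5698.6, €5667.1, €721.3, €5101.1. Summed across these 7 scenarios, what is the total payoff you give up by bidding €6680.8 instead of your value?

The deviation costs you only when the competing bid falls strictly between €4874.8 and €6680.8; elsewhere both bids give the same outcome.
€6643.7: truthful payoff €0, deviation payoff −€1768.9 → loss €1768.9.
€5254.7: truthful payoff €0, deviation payoff −€379.9 → loss €379.9.
€6516.5: truthful payoff €0, deviation payoff −€1641.7 → loss €1641.7.
€5698.6: truthful payoff €0, deviation payoff −€823.8 → loss €823.8.
€5667.1: truthful payoff €0, deviation payoff −€792.3 → loss €792.3.
€721.3: outcomes coincide → loss €0.
€5101.1: truthful payoff €0, deviation payoff −€226.3 → loss €226.3.
Total loss = €1768.9 + €379.9 + €1641.7 + €823.8 + €792.3 + €226.3 = €5632.9.

€5632.9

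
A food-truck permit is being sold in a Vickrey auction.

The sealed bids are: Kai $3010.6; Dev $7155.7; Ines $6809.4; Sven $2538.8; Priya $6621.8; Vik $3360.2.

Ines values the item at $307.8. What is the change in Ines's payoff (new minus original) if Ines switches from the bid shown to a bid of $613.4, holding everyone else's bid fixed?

The highest bid among the other bidders is $7155.7; Ines's bid doesn't change that.
Original bid $6809.4: Ines is not highest (top rival bid is $7155.7); payoff $0.
Alternative bid $613.4: Ines is not highest (top rival bid is $7155.7); payoff $0.
Change in payoff = $0 − ($0) = $0.

$0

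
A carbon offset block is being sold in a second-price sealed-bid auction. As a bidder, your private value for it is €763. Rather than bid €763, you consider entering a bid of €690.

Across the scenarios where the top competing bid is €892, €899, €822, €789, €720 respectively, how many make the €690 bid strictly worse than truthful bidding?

The deviation hurts exactly when the highest competing bid lies strictly between €690 and €763 — underbidding then forfeits a profitable win.
€892: above both → same outcome either way.
€899: above both → same outcome either way.
€822: above both → same outcome either way.
€789: above both → same outcome either way.
€720: inside the interval → strictly worse (loss €43).
Count: 1.

1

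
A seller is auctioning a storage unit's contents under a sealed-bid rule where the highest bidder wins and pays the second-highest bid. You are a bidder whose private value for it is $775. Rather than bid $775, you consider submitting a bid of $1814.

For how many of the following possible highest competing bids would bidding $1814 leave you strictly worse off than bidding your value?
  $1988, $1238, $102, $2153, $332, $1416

The deviation hurts exactly when the highest competing bid lies strictly between $775 and $1814 — overbidding then wins at a price above your value.
$1988: above both → same outcome either way.
$1238: inside the interval → strictly worse (loss $463).
$102: below both → same outcome either way.
$2153: above both → same outcome either way.
$332: below both → same outcome either way.
$1416: inside the interval → strictly worse (loss $641).
Count: 2.

2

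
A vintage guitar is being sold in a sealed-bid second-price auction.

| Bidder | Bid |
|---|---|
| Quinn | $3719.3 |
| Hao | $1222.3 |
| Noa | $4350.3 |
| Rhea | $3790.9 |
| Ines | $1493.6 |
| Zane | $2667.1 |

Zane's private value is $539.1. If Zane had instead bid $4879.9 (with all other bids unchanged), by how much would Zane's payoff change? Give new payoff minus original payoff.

−$3811.2

The highest bid among the other bidders is $4350.3; Zane's bid doesn't change that.
Original bid $2667.1: Zane is not highest (top rival bid is $4350.3); payoff $0.
Alternative bid $4879.9: Zane is highest, pays the top rival bid $4350.3; payoff $539.1 − $4350.3 = −$3811.2.
Change in payoff = −$3811.2 − ($0) = −$3811.2.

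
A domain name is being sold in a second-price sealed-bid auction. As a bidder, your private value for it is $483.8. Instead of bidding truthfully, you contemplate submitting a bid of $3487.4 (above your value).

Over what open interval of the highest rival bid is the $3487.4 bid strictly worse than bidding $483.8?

If the competing bid is below $483.8, both bids win at the same price — no difference.
If it is above $3487.4, both bids lose — no difference.
If it lies strictly between $483.8 and $3487.4, bidding your value loses (payoff 0) while bidding $3487.4 wins at a price above your value (payoff negative).
So the deviation strictly hurts on the open interval ($483.8, $3487.4).

($483.8, $3487.4)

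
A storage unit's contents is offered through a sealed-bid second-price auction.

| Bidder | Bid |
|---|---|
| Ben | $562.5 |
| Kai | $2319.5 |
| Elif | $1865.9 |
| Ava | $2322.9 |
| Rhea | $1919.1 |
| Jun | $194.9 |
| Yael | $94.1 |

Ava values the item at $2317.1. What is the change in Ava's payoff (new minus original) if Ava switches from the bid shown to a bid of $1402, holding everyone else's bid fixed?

$2.4

The highest bid among the other bidders is $2319.5; Ava's bid doesn't change that.
Original bid $2322.9: Ava is highest, pays the top rival bid $2319.5; payoff $2317.1 − $2319.5 = −$2.4.
Alternative bid $1402: Ava is not highest (top rival bid is $2319.5); payoff $0.
Change in payoff = $0 − (−$2.4) = $2.4.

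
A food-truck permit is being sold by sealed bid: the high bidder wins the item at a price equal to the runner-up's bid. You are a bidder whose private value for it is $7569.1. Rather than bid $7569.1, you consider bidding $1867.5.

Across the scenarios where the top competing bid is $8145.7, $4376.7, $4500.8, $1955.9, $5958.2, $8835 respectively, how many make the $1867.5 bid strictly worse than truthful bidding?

4

The deviation hurts exactly when the highest competing bid lies strictly between $1867.5 and $7569.1 — underbidding then forfeits a profitable win.
$8145.7: above both → same outcome either way.
$4376.7: inside the interval → strictly worse (loss $3192.4).
$4500.8: inside the interval → strictly worse (loss $3068.3).
$1955.9: inside the interval → strictly worse (loss $5613.2).
$5958.2: inside the interval → strictly worse (loss $1610.9).
$8835: above both → same outcome either way.
Count: 4.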